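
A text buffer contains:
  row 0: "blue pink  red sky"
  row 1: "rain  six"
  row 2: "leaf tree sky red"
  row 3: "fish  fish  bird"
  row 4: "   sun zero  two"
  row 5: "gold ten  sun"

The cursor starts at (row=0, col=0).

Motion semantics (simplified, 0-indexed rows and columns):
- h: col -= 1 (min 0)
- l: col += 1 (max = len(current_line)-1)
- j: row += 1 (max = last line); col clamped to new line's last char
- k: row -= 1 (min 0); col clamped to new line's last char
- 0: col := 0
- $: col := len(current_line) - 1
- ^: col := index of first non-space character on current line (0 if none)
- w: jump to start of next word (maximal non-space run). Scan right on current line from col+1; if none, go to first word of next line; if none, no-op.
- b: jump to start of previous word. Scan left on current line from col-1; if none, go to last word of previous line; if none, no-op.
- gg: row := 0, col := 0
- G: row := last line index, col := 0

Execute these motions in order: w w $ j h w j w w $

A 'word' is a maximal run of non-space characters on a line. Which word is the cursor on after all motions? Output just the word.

After 1 (w): row=0 col=5 char='p'
After 2 (w): row=0 col=11 char='r'
After 3 ($): row=0 col=17 char='y'
After 4 (j): row=1 col=8 char='x'
After 5 (h): row=1 col=7 char='i'
After 6 (w): row=2 col=0 char='l'
After 7 (j): row=3 col=0 char='f'
After 8 (w): row=3 col=6 char='f'
After 9 (w): row=3 col=12 char='b'
After 10 ($): row=3 col=15 char='d'

Answer: bird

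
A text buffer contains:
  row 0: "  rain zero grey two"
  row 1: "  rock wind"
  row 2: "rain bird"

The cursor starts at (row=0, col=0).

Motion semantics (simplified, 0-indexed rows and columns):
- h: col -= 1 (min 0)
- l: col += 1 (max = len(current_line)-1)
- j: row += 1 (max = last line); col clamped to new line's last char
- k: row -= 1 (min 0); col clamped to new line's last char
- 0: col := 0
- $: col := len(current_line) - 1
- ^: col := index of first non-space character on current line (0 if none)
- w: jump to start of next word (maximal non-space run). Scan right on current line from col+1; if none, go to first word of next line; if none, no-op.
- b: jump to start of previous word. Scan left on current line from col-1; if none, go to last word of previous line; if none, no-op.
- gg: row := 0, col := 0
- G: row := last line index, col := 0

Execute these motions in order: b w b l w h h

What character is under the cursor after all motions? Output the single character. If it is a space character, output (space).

Answer: n

Derivation:
After 1 (b): row=0 col=0 char='_'
After 2 (w): row=0 col=2 char='r'
After 3 (b): row=0 col=2 char='r'
After 4 (l): row=0 col=3 char='a'
After 5 (w): row=0 col=7 char='z'
After 6 (h): row=0 col=6 char='_'
After 7 (h): row=0 col=5 char='n'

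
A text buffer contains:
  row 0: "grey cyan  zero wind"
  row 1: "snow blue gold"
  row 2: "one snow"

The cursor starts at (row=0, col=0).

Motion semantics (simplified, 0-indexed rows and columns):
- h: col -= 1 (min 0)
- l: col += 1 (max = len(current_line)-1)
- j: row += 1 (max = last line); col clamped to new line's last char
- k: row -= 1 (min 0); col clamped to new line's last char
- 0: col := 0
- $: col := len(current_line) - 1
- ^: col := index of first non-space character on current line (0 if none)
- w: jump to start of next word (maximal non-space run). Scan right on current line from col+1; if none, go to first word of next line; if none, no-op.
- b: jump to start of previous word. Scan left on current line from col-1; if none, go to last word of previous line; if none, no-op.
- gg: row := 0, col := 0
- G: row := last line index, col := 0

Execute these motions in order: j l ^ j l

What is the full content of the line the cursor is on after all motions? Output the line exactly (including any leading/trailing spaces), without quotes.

Answer: one snow

Derivation:
After 1 (j): row=1 col=0 char='s'
After 2 (l): row=1 col=1 char='n'
After 3 (^): row=1 col=0 char='s'
After 4 (j): row=2 col=0 char='o'
After 5 (l): row=2 col=1 char='n'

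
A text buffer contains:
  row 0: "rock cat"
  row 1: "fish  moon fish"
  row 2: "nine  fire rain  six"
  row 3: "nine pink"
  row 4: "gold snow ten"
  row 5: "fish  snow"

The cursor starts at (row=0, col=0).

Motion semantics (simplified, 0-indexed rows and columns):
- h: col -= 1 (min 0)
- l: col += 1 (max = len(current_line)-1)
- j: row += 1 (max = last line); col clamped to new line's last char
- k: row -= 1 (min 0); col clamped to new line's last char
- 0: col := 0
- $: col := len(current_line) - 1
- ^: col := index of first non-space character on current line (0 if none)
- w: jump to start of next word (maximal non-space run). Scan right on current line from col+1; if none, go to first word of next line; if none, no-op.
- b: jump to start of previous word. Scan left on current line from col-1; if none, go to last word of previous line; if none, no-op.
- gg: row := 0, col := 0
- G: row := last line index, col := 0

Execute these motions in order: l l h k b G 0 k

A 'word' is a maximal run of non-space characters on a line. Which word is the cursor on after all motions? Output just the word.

After 1 (l): row=0 col=1 char='o'
After 2 (l): row=0 col=2 char='c'
After 3 (h): row=0 col=1 char='o'
After 4 (k): row=0 col=1 char='o'
After 5 (b): row=0 col=0 char='r'
After 6 (G): row=5 col=0 char='f'
After 7 (0): row=5 col=0 char='f'
After 8 (k): row=4 col=0 char='g'

Answer: gold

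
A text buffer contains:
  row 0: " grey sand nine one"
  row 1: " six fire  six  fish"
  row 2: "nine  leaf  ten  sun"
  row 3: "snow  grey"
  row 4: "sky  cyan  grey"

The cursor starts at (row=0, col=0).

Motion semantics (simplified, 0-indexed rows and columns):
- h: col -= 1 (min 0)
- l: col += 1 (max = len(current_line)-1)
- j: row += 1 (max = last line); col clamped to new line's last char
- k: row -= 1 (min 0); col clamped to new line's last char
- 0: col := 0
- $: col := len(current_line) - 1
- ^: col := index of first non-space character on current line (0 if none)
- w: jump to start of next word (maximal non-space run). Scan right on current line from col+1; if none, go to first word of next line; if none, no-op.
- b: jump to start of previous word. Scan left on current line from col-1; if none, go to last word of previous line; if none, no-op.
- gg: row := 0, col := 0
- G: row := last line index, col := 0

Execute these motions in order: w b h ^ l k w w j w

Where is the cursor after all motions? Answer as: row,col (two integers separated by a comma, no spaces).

After 1 (w): row=0 col=1 char='g'
After 2 (b): row=0 col=1 char='g'
After 3 (h): row=0 col=0 char='_'
After 4 (^): row=0 col=1 char='g'
After 5 (l): row=0 col=2 char='r'
After 6 (k): row=0 col=2 char='r'
After 7 (w): row=0 col=6 char='s'
After 8 (w): row=0 col=11 char='n'
After 9 (j): row=1 col=11 char='s'
After 10 (w): row=1 col=16 char='f'

Answer: 1,16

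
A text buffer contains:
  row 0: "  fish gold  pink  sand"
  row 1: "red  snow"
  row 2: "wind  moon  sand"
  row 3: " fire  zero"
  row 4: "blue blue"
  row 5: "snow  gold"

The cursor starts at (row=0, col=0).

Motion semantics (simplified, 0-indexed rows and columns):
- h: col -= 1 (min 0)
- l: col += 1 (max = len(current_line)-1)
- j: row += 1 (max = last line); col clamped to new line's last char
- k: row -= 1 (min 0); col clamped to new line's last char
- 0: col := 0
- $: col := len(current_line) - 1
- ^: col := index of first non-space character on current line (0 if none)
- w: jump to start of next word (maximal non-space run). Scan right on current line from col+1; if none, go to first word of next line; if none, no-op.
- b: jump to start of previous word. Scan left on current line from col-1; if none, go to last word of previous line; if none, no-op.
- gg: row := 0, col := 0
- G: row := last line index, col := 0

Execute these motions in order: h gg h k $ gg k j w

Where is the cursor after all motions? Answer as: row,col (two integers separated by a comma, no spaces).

Answer: 1,5

Derivation:
After 1 (h): row=0 col=0 char='_'
After 2 (gg): row=0 col=0 char='_'
After 3 (h): row=0 col=0 char='_'
After 4 (k): row=0 col=0 char='_'
After 5 ($): row=0 col=22 char='d'
After 6 (gg): row=0 col=0 char='_'
After 7 (k): row=0 col=0 char='_'
After 8 (j): row=1 col=0 char='r'
After 9 (w): row=1 col=5 char='s'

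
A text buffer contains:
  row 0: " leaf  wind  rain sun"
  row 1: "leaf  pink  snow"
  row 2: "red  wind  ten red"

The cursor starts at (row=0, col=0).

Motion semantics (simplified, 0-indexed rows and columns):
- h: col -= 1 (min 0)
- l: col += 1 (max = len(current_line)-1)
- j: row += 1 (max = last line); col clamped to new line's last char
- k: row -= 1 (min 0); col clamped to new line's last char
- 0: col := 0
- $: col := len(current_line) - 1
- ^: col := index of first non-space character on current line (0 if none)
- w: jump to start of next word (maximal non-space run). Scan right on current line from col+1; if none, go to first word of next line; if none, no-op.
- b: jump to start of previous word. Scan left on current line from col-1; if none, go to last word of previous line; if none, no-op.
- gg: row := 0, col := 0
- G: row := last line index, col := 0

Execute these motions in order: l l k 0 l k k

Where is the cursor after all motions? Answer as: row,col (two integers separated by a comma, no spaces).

Answer: 0,1

Derivation:
After 1 (l): row=0 col=1 char='l'
After 2 (l): row=0 col=2 char='e'
After 3 (k): row=0 col=2 char='e'
After 4 (0): row=0 col=0 char='_'
After 5 (l): row=0 col=1 char='l'
After 6 (k): row=0 col=1 char='l'
After 7 (k): row=0 col=1 char='l'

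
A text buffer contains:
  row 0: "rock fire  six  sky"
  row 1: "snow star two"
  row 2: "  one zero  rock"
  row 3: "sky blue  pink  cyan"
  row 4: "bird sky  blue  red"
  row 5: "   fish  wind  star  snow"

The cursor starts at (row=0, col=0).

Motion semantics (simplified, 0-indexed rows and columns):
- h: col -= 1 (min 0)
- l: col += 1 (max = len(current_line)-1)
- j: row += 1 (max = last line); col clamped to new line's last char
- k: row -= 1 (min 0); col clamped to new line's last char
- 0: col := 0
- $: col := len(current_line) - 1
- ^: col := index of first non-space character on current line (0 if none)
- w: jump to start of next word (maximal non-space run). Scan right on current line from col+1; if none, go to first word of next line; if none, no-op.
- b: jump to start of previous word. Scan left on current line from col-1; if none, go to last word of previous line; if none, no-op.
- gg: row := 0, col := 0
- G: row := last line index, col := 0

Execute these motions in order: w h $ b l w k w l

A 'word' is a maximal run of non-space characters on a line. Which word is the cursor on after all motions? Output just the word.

After 1 (w): row=0 col=5 char='f'
After 2 (h): row=0 col=4 char='_'
After 3 ($): row=0 col=18 char='y'
After 4 (b): row=0 col=16 char='s'
After 5 (l): row=0 col=17 char='k'
After 6 (w): row=1 col=0 char='s'
After 7 (k): row=0 col=0 char='r'
After 8 (w): row=0 col=5 char='f'
After 9 (l): row=0 col=6 char='i'

Answer: fire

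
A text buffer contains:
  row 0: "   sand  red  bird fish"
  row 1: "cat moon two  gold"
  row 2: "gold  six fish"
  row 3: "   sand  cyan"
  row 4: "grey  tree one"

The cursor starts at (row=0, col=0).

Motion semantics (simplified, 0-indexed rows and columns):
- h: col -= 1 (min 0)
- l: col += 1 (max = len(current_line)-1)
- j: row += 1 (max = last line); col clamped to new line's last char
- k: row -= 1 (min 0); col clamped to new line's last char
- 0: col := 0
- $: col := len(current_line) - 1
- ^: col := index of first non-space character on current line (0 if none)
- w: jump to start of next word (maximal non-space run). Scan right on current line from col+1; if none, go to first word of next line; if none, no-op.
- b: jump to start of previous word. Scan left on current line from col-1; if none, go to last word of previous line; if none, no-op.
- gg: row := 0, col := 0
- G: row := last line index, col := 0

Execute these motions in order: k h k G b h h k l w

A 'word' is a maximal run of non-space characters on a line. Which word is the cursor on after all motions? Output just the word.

After 1 (k): row=0 col=0 char='_'
After 2 (h): row=0 col=0 char='_'
After 3 (k): row=0 col=0 char='_'
After 4 (G): row=4 col=0 char='g'
After 5 (b): row=3 col=9 char='c'
After 6 (h): row=3 col=8 char='_'
After 7 (h): row=3 col=7 char='_'
After 8 (k): row=2 col=7 char='i'
After 9 (l): row=2 col=8 char='x'
After 10 (w): row=2 col=10 char='f'

Answer: fish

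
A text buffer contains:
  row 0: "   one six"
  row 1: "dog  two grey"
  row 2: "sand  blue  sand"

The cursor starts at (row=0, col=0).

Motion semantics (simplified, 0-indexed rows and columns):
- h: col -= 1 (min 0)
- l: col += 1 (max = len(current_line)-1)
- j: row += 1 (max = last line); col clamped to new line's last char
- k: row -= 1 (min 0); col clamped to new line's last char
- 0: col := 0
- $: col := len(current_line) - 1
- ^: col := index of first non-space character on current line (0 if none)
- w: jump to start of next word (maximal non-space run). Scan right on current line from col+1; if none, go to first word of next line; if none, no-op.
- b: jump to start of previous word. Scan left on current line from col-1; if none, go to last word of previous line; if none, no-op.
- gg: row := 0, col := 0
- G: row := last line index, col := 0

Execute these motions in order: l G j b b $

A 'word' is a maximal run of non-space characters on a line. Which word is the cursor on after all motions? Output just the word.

After 1 (l): row=0 col=1 char='_'
After 2 (G): row=2 col=0 char='s'
After 3 (j): row=2 col=0 char='s'
After 4 (b): row=1 col=9 char='g'
After 5 (b): row=1 col=5 char='t'
After 6 ($): row=1 col=12 char='y'

Answer: grey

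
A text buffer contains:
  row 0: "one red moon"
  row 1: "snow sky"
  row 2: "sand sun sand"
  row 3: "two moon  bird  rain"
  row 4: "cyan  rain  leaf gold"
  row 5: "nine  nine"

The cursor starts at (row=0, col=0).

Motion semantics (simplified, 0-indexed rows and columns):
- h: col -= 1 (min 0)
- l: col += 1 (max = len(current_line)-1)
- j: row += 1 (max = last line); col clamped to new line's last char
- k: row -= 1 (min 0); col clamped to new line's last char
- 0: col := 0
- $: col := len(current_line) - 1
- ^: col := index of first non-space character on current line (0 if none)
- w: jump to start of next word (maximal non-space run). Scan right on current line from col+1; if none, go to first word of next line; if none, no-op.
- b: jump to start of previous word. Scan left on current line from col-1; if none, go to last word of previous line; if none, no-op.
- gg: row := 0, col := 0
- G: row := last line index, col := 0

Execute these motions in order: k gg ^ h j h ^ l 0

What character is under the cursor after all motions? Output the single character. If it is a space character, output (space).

After 1 (k): row=0 col=0 char='o'
After 2 (gg): row=0 col=0 char='o'
After 3 (^): row=0 col=0 char='o'
After 4 (h): row=0 col=0 char='o'
After 5 (j): row=1 col=0 char='s'
After 6 (h): row=1 col=0 char='s'
After 7 (^): row=1 col=0 char='s'
After 8 (l): row=1 col=1 char='n'
After 9 (0): row=1 col=0 char='s'

Answer: s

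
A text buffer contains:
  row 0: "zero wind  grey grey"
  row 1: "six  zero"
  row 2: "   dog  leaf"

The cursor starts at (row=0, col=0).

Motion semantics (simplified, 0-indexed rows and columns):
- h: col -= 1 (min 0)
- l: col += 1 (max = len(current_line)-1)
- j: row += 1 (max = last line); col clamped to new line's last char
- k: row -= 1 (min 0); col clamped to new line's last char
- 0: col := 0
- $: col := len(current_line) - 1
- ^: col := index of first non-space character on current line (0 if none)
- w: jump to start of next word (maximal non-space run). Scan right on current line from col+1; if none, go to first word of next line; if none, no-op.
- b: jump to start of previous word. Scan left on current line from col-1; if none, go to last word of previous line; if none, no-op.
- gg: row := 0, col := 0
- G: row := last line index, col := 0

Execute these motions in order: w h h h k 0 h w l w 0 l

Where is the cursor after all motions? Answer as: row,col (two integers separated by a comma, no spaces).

After 1 (w): row=0 col=5 char='w'
After 2 (h): row=0 col=4 char='_'
After 3 (h): row=0 col=3 char='o'
After 4 (h): row=0 col=2 char='r'
After 5 (k): row=0 col=2 char='r'
After 6 (0): row=0 col=0 char='z'
After 7 (h): row=0 col=0 char='z'
After 8 (w): row=0 col=5 char='w'
After 9 (l): row=0 col=6 char='i'
After 10 (w): row=0 col=11 char='g'
After 11 (0): row=0 col=0 char='z'
After 12 (l): row=0 col=1 char='e'

Answer: 0,1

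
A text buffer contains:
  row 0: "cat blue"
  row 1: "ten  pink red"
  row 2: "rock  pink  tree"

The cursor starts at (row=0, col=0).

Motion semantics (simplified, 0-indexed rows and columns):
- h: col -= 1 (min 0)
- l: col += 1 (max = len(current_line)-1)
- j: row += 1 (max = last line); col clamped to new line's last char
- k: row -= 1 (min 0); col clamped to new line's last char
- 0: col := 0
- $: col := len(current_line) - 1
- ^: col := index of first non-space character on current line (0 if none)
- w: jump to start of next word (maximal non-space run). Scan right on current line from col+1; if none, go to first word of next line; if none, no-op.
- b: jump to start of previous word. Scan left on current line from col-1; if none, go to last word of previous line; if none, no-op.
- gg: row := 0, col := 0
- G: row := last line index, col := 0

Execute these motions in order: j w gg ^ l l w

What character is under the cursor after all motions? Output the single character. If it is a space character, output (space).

After 1 (j): row=1 col=0 char='t'
After 2 (w): row=1 col=5 char='p'
After 3 (gg): row=0 col=0 char='c'
After 4 (^): row=0 col=0 char='c'
After 5 (l): row=0 col=1 char='a'
After 6 (l): row=0 col=2 char='t'
After 7 (w): row=0 col=4 char='b'

Answer: b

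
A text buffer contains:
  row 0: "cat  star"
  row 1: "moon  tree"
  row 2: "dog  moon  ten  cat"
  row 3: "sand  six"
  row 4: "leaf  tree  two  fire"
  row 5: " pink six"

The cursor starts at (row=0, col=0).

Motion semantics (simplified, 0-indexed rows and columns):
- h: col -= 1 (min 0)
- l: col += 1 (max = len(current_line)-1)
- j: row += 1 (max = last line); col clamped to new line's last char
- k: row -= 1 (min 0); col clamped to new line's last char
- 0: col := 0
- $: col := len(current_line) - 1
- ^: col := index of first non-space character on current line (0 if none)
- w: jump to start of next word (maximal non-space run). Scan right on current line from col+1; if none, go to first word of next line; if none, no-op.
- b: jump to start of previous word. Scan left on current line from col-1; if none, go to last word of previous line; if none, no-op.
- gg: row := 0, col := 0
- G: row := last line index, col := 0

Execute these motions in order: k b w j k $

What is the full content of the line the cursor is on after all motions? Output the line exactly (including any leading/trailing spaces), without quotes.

Answer: cat  star

Derivation:
After 1 (k): row=0 col=0 char='c'
After 2 (b): row=0 col=0 char='c'
After 3 (w): row=0 col=5 char='s'
After 4 (j): row=1 col=5 char='_'
After 5 (k): row=0 col=5 char='s'
After 6 ($): row=0 col=8 char='r'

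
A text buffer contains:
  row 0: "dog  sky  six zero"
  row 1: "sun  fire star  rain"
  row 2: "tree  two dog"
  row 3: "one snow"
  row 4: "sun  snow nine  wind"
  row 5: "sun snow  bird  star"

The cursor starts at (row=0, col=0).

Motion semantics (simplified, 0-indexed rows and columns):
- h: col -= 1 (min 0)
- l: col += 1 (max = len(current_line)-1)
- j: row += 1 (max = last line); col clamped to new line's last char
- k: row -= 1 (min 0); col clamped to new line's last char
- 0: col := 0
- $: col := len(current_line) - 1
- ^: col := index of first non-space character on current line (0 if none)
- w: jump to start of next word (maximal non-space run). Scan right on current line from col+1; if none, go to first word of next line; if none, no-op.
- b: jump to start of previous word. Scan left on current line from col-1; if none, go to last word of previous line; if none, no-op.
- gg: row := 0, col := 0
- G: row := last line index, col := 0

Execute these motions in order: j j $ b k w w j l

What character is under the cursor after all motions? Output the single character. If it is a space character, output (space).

After 1 (j): row=1 col=0 char='s'
After 2 (j): row=2 col=0 char='t'
After 3 ($): row=2 col=12 char='g'
After 4 (b): row=2 col=10 char='d'
After 5 (k): row=1 col=10 char='s'
After 6 (w): row=1 col=16 char='r'
After 7 (w): row=2 col=0 char='t'
After 8 (j): row=3 col=0 char='o'
After 9 (l): row=3 col=1 char='n'

Answer: n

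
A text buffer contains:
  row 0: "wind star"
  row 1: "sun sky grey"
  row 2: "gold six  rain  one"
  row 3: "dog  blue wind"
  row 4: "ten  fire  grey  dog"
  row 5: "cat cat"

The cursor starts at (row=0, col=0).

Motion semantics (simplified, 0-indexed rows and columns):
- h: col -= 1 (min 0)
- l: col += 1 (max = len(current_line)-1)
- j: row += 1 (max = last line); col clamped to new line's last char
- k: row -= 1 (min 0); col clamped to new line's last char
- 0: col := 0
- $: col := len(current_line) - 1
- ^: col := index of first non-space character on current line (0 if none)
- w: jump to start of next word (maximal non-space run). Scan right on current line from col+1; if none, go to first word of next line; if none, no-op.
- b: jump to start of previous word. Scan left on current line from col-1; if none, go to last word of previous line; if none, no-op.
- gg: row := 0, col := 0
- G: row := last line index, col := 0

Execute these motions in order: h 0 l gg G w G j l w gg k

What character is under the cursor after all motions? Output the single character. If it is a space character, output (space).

Answer: w

Derivation:
After 1 (h): row=0 col=0 char='w'
After 2 (0): row=0 col=0 char='w'
After 3 (l): row=0 col=1 char='i'
After 4 (gg): row=0 col=0 char='w'
After 5 (G): row=5 col=0 char='c'
After 6 (w): row=5 col=4 char='c'
After 7 (G): row=5 col=0 char='c'
After 8 (j): row=5 col=0 char='c'
After 9 (l): row=5 col=1 char='a'
After 10 (w): row=5 col=4 char='c'
After 11 (gg): row=0 col=0 char='w'
After 12 (k): row=0 col=0 char='w'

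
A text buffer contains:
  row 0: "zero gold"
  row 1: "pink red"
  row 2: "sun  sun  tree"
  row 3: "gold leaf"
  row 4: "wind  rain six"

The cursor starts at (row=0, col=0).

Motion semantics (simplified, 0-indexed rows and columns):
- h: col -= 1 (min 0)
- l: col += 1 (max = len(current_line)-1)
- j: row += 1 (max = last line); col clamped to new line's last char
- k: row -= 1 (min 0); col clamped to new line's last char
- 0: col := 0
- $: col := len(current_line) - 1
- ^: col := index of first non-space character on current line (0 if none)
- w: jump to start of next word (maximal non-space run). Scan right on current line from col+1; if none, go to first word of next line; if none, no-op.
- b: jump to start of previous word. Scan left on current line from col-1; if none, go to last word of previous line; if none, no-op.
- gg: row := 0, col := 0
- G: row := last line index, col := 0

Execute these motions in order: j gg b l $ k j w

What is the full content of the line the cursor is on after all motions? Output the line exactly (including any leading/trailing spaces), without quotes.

After 1 (j): row=1 col=0 char='p'
After 2 (gg): row=0 col=0 char='z'
After 3 (b): row=0 col=0 char='z'
After 4 (l): row=0 col=1 char='e'
After 5 ($): row=0 col=8 char='d'
After 6 (k): row=0 col=8 char='d'
After 7 (j): row=1 col=7 char='d'
After 8 (w): row=2 col=0 char='s'

Answer: sun  sun  tree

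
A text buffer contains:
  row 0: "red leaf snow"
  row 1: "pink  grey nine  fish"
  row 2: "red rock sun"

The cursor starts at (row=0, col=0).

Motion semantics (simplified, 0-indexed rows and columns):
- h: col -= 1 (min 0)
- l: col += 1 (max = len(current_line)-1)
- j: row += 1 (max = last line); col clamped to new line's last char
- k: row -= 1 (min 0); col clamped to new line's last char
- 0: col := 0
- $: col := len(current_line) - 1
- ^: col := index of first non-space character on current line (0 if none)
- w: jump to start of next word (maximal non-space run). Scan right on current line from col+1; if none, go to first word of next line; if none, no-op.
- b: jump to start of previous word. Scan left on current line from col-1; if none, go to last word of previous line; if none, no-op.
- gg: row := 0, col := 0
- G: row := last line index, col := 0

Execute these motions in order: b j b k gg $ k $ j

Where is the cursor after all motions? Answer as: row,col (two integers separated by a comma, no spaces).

After 1 (b): row=0 col=0 char='r'
After 2 (j): row=1 col=0 char='p'
After 3 (b): row=0 col=9 char='s'
After 4 (k): row=0 col=9 char='s'
After 5 (gg): row=0 col=0 char='r'
After 6 ($): row=0 col=12 char='w'
After 7 (k): row=0 col=12 char='w'
After 8 ($): row=0 col=12 char='w'
After 9 (j): row=1 col=12 char='i'

Answer: 1,12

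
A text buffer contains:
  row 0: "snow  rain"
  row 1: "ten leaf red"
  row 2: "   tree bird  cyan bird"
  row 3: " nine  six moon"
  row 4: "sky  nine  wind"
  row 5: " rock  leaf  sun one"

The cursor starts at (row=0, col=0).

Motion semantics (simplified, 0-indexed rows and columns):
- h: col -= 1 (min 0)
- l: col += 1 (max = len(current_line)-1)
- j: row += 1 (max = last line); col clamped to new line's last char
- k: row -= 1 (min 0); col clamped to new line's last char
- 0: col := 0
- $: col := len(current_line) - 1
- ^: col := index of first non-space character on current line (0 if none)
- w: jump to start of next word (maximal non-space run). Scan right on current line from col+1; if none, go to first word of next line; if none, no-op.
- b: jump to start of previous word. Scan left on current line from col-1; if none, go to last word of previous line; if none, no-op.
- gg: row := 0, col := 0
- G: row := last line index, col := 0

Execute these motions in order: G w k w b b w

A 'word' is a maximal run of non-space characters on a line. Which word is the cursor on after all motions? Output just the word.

Answer: sky

Derivation:
After 1 (G): row=5 col=0 char='_'
After 2 (w): row=5 col=1 char='r'
After 3 (k): row=4 col=1 char='k'
After 4 (w): row=4 col=5 char='n'
After 5 (b): row=4 col=0 char='s'
After 6 (b): row=3 col=11 char='m'
After 7 (w): row=4 col=0 char='s'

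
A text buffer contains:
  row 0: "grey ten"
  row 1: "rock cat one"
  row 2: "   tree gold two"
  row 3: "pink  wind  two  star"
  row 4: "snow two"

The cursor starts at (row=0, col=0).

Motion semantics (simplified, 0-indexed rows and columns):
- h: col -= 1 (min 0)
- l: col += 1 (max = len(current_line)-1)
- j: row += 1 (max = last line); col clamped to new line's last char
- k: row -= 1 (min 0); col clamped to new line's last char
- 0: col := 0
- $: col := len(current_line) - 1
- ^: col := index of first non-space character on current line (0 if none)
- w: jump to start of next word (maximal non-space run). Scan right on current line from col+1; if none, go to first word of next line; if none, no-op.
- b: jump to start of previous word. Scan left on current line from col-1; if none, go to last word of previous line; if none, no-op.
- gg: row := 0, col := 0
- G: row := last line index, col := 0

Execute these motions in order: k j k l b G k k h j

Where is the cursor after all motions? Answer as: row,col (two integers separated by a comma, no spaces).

Answer: 3,0

Derivation:
After 1 (k): row=0 col=0 char='g'
After 2 (j): row=1 col=0 char='r'
After 3 (k): row=0 col=0 char='g'
After 4 (l): row=0 col=1 char='r'
After 5 (b): row=0 col=0 char='g'
After 6 (G): row=4 col=0 char='s'
After 7 (k): row=3 col=0 char='p'
After 8 (k): row=2 col=0 char='_'
After 9 (h): row=2 col=0 char='_'
After 10 (j): row=3 col=0 char='p'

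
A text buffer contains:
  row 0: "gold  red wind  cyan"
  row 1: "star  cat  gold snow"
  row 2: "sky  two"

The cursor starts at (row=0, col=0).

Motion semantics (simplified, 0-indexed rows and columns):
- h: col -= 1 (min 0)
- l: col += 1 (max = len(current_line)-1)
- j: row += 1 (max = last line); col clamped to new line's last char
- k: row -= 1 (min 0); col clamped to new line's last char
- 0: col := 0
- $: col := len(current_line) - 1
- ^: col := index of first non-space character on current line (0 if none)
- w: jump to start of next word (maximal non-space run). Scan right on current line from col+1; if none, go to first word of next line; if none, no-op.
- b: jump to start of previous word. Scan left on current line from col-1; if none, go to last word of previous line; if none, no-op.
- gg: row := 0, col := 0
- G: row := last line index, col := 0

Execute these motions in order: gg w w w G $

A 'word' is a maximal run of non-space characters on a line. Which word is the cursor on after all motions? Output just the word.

After 1 (gg): row=0 col=0 char='g'
After 2 (w): row=0 col=6 char='r'
After 3 (w): row=0 col=10 char='w'
After 4 (w): row=0 col=16 char='c'
After 5 (G): row=2 col=0 char='s'
After 6 ($): row=2 col=7 char='o'

Answer: two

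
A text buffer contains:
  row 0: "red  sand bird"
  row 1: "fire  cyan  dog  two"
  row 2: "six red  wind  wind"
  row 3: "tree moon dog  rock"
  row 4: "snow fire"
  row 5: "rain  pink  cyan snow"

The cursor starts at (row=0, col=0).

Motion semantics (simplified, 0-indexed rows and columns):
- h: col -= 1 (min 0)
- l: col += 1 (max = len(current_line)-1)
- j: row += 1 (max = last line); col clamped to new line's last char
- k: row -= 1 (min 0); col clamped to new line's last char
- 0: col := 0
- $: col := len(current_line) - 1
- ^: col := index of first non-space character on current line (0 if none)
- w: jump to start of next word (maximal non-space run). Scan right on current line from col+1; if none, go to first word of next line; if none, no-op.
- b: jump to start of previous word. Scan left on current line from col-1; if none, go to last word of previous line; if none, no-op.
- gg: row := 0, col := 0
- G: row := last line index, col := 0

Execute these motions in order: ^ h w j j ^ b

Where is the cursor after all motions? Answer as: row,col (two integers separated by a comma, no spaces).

After 1 (^): row=0 col=0 char='r'
After 2 (h): row=0 col=0 char='r'
After 3 (w): row=0 col=5 char='s'
After 4 (j): row=1 col=5 char='_'
After 5 (j): row=2 col=5 char='e'
After 6 (^): row=2 col=0 char='s'
After 7 (b): row=1 col=17 char='t'

Answer: 1,17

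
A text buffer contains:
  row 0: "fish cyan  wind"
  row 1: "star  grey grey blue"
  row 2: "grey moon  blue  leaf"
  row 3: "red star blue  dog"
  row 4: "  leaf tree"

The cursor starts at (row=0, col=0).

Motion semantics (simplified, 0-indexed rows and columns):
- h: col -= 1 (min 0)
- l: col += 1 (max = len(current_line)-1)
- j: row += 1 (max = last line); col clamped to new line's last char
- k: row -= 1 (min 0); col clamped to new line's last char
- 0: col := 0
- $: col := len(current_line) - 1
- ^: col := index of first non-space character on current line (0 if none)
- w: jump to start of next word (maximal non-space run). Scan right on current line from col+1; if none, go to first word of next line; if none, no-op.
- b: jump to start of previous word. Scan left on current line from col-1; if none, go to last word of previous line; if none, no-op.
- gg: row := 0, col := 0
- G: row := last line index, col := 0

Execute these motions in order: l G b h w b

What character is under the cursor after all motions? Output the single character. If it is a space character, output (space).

After 1 (l): row=0 col=1 char='i'
After 2 (G): row=4 col=0 char='_'
After 3 (b): row=3 col=15 char='d'
After 4 (h): row=3 col=14 char='_'
After 5 (w): row=3 col=15 char='d'
After 6 (b): row=3 col=9 char='b'

Answer: b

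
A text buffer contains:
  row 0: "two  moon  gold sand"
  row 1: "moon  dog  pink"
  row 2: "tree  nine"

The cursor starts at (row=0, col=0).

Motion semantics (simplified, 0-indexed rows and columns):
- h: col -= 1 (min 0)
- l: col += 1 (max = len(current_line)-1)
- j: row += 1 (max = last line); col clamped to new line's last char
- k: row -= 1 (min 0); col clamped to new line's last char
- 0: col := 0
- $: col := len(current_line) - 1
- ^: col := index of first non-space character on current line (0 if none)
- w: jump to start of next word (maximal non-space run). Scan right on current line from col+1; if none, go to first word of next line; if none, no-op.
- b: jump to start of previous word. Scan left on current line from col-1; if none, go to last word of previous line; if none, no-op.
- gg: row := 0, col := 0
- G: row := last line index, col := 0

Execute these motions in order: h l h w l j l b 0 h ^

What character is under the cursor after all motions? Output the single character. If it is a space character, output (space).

After 1 (h): row=0 col=0 char='t'
After 2 (l): row=0 col=1 char='w'
After 3 (h): row=0 col=0 char='t'
After 4 (w): row=0 col=5 char='m'
After 5 (l): row=0 col=6 char='o'
After 6 (j): row=1 col=6 char='d'
After 7 (l): row=1 col=7 char='o'
After 8 (b): row=1 col=6 char='d'
After 9 (0): row=1 col=0 char='m'
After 10 (h): row=1 col=0 char='m'
After 11 (^): row=1 col=0 char='m'

Answer: m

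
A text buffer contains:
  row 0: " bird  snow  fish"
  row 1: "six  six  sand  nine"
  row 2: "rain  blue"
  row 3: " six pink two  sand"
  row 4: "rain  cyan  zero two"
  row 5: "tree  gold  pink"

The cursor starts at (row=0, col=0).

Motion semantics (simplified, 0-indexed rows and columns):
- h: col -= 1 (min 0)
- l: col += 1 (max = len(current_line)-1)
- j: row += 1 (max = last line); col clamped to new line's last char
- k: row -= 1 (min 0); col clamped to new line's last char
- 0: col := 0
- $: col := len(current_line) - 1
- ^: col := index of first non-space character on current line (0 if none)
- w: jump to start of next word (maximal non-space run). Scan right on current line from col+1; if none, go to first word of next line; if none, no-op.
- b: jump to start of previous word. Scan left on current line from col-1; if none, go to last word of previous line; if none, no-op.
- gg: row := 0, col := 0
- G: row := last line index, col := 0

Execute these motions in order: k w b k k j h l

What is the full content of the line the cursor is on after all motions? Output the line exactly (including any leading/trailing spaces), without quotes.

Answer: six  six  sand  nine

Derivation:
After 1 (k): row=0 col=0 char='_'
After 2 (w): row=0 col=1 char='b'
After 3 (b): row=0 col=1 char='b'
After 4 (k): row=0 col=1 char='b'
After 5 (k): row=0 col=1 char='b'
After 6 (j): row=1 col=1 char='i'
After 7 (h): row=1 col=0 char='s'
After 8 (l): row=1 col=1 char='i'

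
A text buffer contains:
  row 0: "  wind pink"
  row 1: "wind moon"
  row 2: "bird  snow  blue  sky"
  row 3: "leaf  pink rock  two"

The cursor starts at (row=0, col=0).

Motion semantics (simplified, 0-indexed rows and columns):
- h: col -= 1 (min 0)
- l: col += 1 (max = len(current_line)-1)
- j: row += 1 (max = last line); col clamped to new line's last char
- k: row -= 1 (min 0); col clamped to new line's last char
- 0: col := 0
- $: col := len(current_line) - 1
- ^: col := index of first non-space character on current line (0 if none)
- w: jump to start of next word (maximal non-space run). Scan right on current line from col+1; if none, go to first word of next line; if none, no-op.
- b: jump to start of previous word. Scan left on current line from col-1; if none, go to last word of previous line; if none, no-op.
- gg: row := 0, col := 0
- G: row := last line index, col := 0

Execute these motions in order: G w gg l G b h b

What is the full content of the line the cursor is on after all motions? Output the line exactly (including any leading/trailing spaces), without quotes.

Answer: bird  snow  blue  sky

Derivation:
After 1 (G): row=3 col=0 char='l'
After 2 (w): row=3 col=6 char='p'
After 3 (gg): row=0 col=0 char='_'
After 4 (l): row=0 col=1 char='_'
After 5 (G): row=3 col=0 char='l'
After 6 (b): row=2 col=18 char='s'
After 7 (h): row=2 col=17 char='_'
After 8 (b): row=2 col=12 char='b'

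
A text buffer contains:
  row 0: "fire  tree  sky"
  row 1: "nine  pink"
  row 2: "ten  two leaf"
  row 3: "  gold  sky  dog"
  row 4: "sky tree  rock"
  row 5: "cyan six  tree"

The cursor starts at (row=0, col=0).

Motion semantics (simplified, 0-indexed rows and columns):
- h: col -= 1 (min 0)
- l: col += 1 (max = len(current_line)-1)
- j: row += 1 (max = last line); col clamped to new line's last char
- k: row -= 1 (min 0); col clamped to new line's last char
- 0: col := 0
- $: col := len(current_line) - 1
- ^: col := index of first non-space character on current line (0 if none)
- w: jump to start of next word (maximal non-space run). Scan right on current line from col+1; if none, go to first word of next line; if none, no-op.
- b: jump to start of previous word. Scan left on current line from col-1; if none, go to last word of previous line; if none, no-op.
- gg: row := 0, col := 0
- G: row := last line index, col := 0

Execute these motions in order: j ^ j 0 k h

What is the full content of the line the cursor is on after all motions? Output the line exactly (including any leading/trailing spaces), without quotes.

Answer: nine  pink

Derivation:
After 1 (j): row=1 col=0 char='n'
After 2 (^): row=1 col=0 char='n'
After 3 (j): row=2 col=0 char='t'
After 4 (0): row=2 col=0 char='t'
After 5 (k): row=1 col=0 char='n'
After 6 (h): row=1 col=0 char='n'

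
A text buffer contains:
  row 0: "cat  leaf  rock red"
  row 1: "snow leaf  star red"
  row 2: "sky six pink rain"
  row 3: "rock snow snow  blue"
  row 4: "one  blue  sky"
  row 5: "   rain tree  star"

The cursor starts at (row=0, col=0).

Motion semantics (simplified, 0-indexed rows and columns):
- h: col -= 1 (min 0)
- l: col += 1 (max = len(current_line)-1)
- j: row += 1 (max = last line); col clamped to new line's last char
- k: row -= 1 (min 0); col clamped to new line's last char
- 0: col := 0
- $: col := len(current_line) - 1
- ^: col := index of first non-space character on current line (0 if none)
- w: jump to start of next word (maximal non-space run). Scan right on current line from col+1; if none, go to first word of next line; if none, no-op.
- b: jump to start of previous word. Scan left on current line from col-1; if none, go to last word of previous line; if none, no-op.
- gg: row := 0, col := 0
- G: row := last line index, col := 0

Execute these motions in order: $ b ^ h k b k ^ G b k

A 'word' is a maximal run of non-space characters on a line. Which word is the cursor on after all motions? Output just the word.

Answer: snow

Derivation:
After 1 ($): row=0 col=18 char='d'
After 2 (b): row=0 col=16 char='r'
After 3 (^): row=0 col=0 char='c'
After 4 (h): row=0 col=0 char='c'
After 5 (k): row=0 col=0 char='c'
After 6 (b): row=0 col=0 char='c'
After 7 (k): row=0 col=0 char='c'
After 8 (^): row=0 col=0 char='c'
After 9 (G): row=5 col=0 char='_'
After 10 (b): row=4 col=11 char='s'
After 11 (k): row=3 col=11 char='n'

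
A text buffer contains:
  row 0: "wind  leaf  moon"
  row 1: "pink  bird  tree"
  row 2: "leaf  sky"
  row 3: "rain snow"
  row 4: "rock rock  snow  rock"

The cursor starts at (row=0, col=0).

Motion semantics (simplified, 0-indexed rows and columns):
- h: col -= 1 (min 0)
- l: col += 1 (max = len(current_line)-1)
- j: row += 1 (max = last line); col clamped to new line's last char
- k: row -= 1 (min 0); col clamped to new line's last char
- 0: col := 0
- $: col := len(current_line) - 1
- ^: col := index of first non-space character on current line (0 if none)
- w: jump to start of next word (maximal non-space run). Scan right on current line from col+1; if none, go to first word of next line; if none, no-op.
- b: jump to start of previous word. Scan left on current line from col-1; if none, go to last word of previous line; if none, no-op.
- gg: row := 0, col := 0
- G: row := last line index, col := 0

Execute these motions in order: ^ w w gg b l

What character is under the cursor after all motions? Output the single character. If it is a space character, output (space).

After 1 (^): row=0 col=0 char='w'
After 2 (w): row=0 col=6 char='l'
After 3 (w): row=0 col=12 char='m'
After 4 (gg): row=0 col=0 char='w'
After 5 (b): row=0 col=0 char='w'
After 6 (l): row=0 col=1 char='i'

Answer: i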